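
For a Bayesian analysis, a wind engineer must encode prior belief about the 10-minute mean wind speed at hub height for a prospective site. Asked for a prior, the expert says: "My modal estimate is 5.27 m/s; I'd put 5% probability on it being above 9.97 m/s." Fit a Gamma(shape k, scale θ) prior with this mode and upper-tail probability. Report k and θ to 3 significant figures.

Gamma(k,θ) with k>1 has mode (k−1)θ, so θ = 5.27/(k−1).
Need P(X < 9.97) = 0.95 with θ tied to k this way. Start at k = 2, θ = 5.27: P(X<9.97) ≈ 0.564.
Too low — raise k to concentrate. Iterating converges to k ≈ 7.84.
Then θ = 5.27/(7.84−1) ≈ 0.77.

k ≈ 7.84, θ ≈ 0.77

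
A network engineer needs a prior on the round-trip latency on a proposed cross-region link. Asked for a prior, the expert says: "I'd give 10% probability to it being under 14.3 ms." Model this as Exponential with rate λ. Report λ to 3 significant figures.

P(T < 14.3) = 1 − e^(−λ·14.3) = 0.1, so λ = −ln(1−0.1)/14.3 = −ln(0.9)/14.3 = 0.00737.

λ ≈ 0.00737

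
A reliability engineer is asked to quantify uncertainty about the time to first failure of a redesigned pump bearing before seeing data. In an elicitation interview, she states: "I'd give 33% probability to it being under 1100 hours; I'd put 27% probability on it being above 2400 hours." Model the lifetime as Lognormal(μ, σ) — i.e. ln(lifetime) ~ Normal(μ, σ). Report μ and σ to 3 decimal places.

If T ~ Lognormal(μ,σ) then ln T ~ Normal(μ,σ), so the p-quantile of ln T is μ + z_p·σ.
ln(1100) = 7.003 and ln(2400) = 7.783; z_{0.33} = -0.4399, z_{0.73} = 0.6128.
σ = (7.783 − 7.003)/(0.6128 − (-0.4399)) = 0.741.
μ = 7.003 − (-0.4399)·0.741 = 7.329.

μ ≈ 7.329, σ ≈ 0.741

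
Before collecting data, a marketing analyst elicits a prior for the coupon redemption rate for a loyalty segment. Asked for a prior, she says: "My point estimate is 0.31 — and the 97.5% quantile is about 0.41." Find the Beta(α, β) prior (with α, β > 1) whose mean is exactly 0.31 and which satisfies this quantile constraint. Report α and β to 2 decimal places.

α ≈ 27.21, β ≈ 60.57

With mean 0.31 fixed, write α = 0.31s, β = 0.69s where s = α+β.
Need P(θ < 0.41) = 0.975 under Beta(0.31s, 0.69s). Normal approximation: (q−m)/√(m(1−m)/s) ≈ z_{0.975} = 1.96, so s ≈ 0.31·0.69·(1.96)²/(0.41−0.31)² = 82.2.
At s = 82.2: P(θ<0.41) ≈ 0.971. Adjusting to match 0.975 gives s ≈ 87.79.
So α = 0.31·87.79 ≈ 27.21, β = 0.69·87.79 ≈ 60.57.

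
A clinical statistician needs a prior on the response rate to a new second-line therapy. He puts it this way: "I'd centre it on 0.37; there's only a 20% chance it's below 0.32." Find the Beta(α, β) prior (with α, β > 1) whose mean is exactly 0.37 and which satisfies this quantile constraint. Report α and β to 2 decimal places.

With mean 0.37 fixed, write α = 0.37s, β = 0.63s where s = α+β.
Need P(θ < 0.32) = 0.2 under Beta(0.37s, 0.63s). Normal approximation: (q−m)/√(m(1−m)/s) ≈ z_{0.2} = -0.842, so s ≈ 0.37·0.63·(-0.842)²/(0.32−0.37)² = 66.0.
At s = 66.0: P(θ<0.32) ≈ 0.202. Adjusting to match 0.2 gives s ≈ 67.07.
So α = 0.37·67.07 ≈ 24.82, β = 0.63·67.07 ≈ 42.26.

α ≈ 24.82, β ≈ 42.26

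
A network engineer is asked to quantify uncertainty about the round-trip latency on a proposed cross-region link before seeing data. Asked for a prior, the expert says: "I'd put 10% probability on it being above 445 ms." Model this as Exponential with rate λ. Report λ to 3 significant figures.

P(T > 445.0) = e^(−λ·445.0) = 0.1, so λ = −ln(0.1)/445.0 = 0.00517.

λ ≈ 0.00517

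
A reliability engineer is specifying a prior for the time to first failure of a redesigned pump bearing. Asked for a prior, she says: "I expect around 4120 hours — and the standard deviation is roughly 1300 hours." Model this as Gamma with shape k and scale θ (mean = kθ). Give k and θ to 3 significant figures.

k ≈ 10, θ ≈ 410

For Gamma(k, scale θ): mean = kθ, variance = kθ², so CV = 1/√k.
CV = SD/mean = 1300/4120 = 0.3155, hence k = 1/CV² = 10.
Then θ = mean/k = 4120/10 = 410.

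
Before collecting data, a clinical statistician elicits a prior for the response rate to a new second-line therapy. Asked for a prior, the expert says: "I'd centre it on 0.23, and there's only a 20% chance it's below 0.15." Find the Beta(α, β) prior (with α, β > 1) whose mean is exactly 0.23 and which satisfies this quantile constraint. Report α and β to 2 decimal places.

α ≈ 4.68, β ≈ 15.67

With mean 0.23 fixed, write α = 0.23s, β = 0.77s where s = α+β.
Need P(θ < 0.15) = 0.2 under Beta(0.23s, 0.77s). Normal approximation: (q−m)/√(m(1−m)/s) ≈ z_{0.2} = -0.842, so s ≈ 0.23·0.77·(-0.842)²/(0.15−0.23)² = 19.6.
At s = 19.6: P(θ<0.15) ≈ 0.206. Adjusting to match 0.2 gives s ≈ 20.35.
So α = 0.23·20.35 ≈ 4.68, β = 0.77·20.35 ≈ 15.67.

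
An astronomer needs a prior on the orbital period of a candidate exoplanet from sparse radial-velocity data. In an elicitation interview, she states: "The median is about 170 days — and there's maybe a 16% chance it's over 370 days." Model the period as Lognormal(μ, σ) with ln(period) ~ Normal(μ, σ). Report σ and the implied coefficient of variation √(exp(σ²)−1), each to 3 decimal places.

σ ≈ 0.782, CV ≈ 0.918

If T ~ Lognormal(μ,σ) then ln T ~ Normal(μ,σ), so the p-quantile of ln T is μ + z_p·σ.
ln(170) = 5.136 and ln(370) = 5.914; z_{0.5} = 0, z_{0.84} = 0.9945.
σ = (5.914 − 5.136)/(0.9945 − (0)) = 0.782.
μ = 5.136 − (0)·0.782 = 5.136.
CV = √(exp(σ²)−1) = √(exp(0.6116)−1) = 0.918.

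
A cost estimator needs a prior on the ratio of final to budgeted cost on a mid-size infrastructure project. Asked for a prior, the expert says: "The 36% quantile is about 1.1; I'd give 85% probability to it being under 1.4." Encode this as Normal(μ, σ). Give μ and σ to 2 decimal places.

The p-quantile of Normal(μ,σ) is μ + z_p·σ, with z_{0.36} = -0.3585 and z_{0.85} = 1.036.
Eliminate σ: μ = (z₂·x₁ − z₁·x₂)/(z₂ − z₁) = (1.036·1.1 − (-0.3585)·1.4)/1.395 = 1.18.
Then σ = (x₂ − x₁)/(z₂ − z₁) = (1.4 − 1.1)/1.395 = 0.22.

μ = 1.18, σ = 0.22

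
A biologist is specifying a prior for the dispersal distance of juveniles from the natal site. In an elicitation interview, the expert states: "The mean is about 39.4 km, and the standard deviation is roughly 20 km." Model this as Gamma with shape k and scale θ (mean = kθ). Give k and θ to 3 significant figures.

k ≈ 3.88, θ ≈ 10.2

For Gamma(k, scale θ): mean = kθ, variance = kθ², so CV = 1/√k.
CV = SD/mean = 20/39.4 = 0.5076, hence k = 1/CV² = 3.88.
Then θ = mean/k = 39.4/3.88 = 10.2.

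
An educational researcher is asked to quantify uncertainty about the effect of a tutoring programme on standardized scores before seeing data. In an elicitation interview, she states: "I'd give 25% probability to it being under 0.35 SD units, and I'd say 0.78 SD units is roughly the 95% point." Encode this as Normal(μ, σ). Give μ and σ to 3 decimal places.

μ = 0.475, σ = 0.185

The p-quantile of Normal(μ,σ) is μ + z_p·σ, with z_{0.25} = -0.6745 and z_{0.95} = 1.645.
Eliminate σ: μ = (z₂·x₁ − z₁·x₂)/(z₂ − z₁) = (1.645·0.35 − (-0.6745)·0.78)/2.319 = 0.475.
Then σ = (x₂ − x₁)/(z₂ − z₁) = (0.78 − 0.35)/2.319 = 0.185.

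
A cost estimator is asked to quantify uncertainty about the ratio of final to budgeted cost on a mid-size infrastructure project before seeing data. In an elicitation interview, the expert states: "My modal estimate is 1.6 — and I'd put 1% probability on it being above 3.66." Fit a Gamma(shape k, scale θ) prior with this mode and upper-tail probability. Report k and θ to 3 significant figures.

Gamma(k,θ) with k>1 has mode (k−1)θ, so θ = 1.6/(k−1).
Need P(X < 3.66) = 0.99 with θ tied to k this way. Start at k = 2, θ = 1.6: P(X<3.66) ≈ 0.666.
Too low — raise k to concentrate. Iterating converges to k ≈ 7.99.
Then θ = 1.6/(7.99−1) ≈ 0.229.

k ≈ 7.99, θ ≈ 0.229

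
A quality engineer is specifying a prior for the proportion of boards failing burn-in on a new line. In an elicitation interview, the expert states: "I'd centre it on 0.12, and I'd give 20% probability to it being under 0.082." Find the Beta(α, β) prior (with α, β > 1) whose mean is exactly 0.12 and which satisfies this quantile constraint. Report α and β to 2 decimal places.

With mean 0.12 fixed, write α = 0.12s, β = 0.88s where s = α+β.
Need P(θ < 0.082) = 0.2 under Beta(0.12s, 0.88s). Normal approximation: (q−m)/√(m(1−m)/s) ≈ z_{0.2} = -0.842, so s ≈ 0.12·0.88·(-0.842)²/(0.082−0.12)² = 51.8.
At s = 51.8: P(θ<0.082) ≈ 0.206. Adjusting to match 0.2 gives s ≈ 53.75.
So α = 0.12·53.75 ≈ 6.45, β = 0.88·53.75 ≈ 47.30.

α ≈ 6.45, β ≈ 47.30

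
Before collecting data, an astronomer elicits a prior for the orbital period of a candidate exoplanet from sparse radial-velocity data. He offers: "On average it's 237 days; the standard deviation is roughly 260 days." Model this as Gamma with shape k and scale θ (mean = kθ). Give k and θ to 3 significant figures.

k ≈ 0.831, θ ≈ 285

For Gamma(k, scale θ): mean = kθ, variance = kθ², so CV = 1/√k.
CV = SD/mean = 260/237 = 1.097, hence k = 1/CV² = 0.831.
Then θ = mean/k = 237/0.831 = 285.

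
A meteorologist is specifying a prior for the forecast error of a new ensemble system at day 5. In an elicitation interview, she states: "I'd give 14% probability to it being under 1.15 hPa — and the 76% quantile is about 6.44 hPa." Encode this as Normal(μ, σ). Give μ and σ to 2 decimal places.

μ = 4.35, σ = 2.96

The p-quantile of Normal(μ,σ) is μ + z_p·σ, with z_{0.14} = -1.08 and z_{0.76} = 0.7063.
Eliminate σ: μ = (z₂·x₁ − z₁·x₂)/(z₂ − z₁) = (0.7063·1.15 − (-1.08)·6.44)/1.787 = 4.35.
Then σ = (x₂ − x₁)/(z₂ − z₁) = (6.44 − 1.15)/1.787 = 2.96.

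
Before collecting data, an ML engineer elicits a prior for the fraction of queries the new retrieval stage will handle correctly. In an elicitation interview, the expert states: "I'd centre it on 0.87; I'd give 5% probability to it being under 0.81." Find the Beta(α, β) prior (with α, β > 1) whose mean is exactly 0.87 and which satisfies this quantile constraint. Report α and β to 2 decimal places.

With mean 0.87 fixed, write α = 0.87s, β = 0.13s where s = α+β.
Need P(θ < 0.81) = 0.05 under Beta(0.87s, 0.13s). Normal approximation: (q−m)/√(m(1−m)/s) ≈ z_{0.05} = -1.64, so s ≈ 0.87·0.13·(-1.64)²/(0.81−0.87)² = 85.0.
At s = 85.0: P(θ<0.81) ≈ 0.061. Adjusting to match 0.05 gives s ≈ 96.80.
So α = 0.87·96.80 ≈ 84.22, β = 0.13·96.80 ≈ 12.58.

α ≈ 84.22, β ≈ 12.58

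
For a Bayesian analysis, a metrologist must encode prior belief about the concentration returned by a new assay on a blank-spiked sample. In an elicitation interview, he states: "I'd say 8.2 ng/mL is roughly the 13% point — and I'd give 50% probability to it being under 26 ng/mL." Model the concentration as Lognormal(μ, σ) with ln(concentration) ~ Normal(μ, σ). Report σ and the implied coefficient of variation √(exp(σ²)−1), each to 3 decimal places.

If T ~ Lognormal(μ,σ) then ln T ~ Normal(μ,σ), so the p-quantile of ln T is μ + z_p·σ.
ln(8.2) = 2.104 and ln(26) = 3.258; z_{0.13} = -1.126, z_{0.5} = 0.
σ = (3.258 − 2.104)/(0 − (-1.126)) = 1.024.
μ = 2.104 − (-1.126)·1.024 = 3.258.
CV = √(exp(σ²)−1) = √(exp(1.0496)−1) = 1.362.

σ ≈ 1.024, CV ≈ 1.362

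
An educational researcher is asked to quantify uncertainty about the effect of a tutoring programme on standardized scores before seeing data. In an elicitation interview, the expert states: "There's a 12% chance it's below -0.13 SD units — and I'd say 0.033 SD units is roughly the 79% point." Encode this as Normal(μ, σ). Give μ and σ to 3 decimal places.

The p-quantile of Normal(μ,σ) is μ + z_p·σ, with z_{0.12} = -1.175 and z_{0.79} = 0.8064.
Eliminate σ: μ = (z₂·x₁ − z₁·x₂)/(z₂ − z₁) = (0.8064·-0.13 − (-1.175)·0.033)/1.981 = -0.033.
Then σ = (x₂ − x₁)/(z₂ − z₁) = (0.033 − -0.13)/1.981 = 0.082.

μ = -0.033, σ = 0.082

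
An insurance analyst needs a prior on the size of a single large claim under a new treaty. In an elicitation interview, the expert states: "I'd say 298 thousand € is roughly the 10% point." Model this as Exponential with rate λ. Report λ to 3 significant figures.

λ ≈ 0.000354

P(T < 298.0) = 1 − e^(−λ·298.0) = 0.1, so λ = −ln(1−0.1)/298.0 = −ln(0.9)/298.0 = 0.000354.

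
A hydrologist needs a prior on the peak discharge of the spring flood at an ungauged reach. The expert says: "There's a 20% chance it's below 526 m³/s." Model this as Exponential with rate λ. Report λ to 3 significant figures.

P(T < 526.0) = 1 − e^(−λ·526.0) = 0.2, so λ = −ln(1−0.2)/526.0 = −ln(0.8)/526.0 = 0.000424.

λ ≈ 0.000424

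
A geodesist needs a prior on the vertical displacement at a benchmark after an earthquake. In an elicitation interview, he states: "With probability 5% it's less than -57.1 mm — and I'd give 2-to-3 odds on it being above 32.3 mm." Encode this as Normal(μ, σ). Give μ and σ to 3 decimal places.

For Normal(μ,σ), the p-quantile is μ + z_p·σ. Here z_{0.05} = -1.645, z_{0.6} = 0.2533.
So -57.1 = μ − 1.645σ and 32.3 = μ + 0.2533σ.
Subtracting: σ = (32.3 − -57.1)/(0.2533 − (-1.645)) = 47.097.
Then μ = -57.1 − (-1.645)·47.097 = 20.368.

μ = 20.368, σ = 47.097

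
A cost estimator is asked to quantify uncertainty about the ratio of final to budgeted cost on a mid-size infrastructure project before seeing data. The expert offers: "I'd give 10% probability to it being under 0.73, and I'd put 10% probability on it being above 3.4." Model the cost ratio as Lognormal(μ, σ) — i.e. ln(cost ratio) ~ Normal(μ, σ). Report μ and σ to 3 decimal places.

μ ≈ 0.455, σ ≈ 0.600

If T ~ Lognormal(μ,σ) then ln T ~ Normal(μ,σ), so the p-quantile of ln T is μ + z_p·σ.
ln(0.73) = -0.3147 and ln(3.4) = 1.224; z_{0.1} = -1.282, z_{0.9} = 1.282.
σ = (1.224 − -0.3147)/(1.282 − (-1.282)) = 0.600.
μ = -0.3147 − (-1.282)·0.600 = 0.455.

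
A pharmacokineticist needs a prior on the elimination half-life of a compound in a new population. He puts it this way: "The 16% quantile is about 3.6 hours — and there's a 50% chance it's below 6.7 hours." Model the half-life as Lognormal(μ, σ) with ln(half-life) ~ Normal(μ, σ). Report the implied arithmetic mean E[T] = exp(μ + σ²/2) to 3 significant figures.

If T ~ Lognormal(μ,σ) then ln T ~ Normal(μ,σ), so the p-quantile of ln T is μ + z_p·σ.
ln(3.6) = 1.281 and ln(6.7) = 1.902; z_{0.16} = -0.9945, z_{0.5} = 0.
σ = (1.902 − 1.281)/(0 − (-0.9945)) = 0.625.
μ = 1.281 − (-0.9945)·0.625 = 1.902.
E[T] = exp(μ + σ²/2) = exp(1.902 + 0.1951) = 8.14 hours.

E[T] ≈ 8.14 hours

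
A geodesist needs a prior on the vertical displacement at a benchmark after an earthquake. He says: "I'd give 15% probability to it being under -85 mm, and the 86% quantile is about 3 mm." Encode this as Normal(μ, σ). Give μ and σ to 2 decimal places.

For Normal(μ,σ), the p-quantile is μ + z_p·σ. Here z_{0.15} = -1.036, z_{0.86} = 1.08.
So -85 = μ − 1.036σ and 3 = μ + 1.08σ.
Subtracting: σ = (3 − -85)/(1.08 − (-1.036)) = 41.57.
Then μ = -85 − (-1.036)·41.57 = -41.91.

μ = -41.91, σ = 41.57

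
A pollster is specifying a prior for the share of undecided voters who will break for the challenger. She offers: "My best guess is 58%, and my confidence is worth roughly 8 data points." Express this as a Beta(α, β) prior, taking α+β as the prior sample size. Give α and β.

Under the effective-sample-size interpretation, Beta(α, β) has prior mean α/(α+β) and prior sample size α+β.
So α+β = 8 and α/(α+β) = 0.58, giving α = 0.58·8 = 4.64 and β = 8 − 4.64 = 3.36.

α = 4.64, β = 3.36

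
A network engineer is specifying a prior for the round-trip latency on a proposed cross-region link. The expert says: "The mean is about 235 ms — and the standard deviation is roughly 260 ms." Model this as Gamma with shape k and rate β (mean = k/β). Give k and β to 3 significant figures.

For Gamma(k, rate β): mean = k/β, variance = k/β², so CV = 1/√k.
CV = SD/mean = 260/235 = 1.106, hence k = 1/CV² = 0.817.
Then β = k/mean = 0.817/235 = 0.00348.

k ≈ 0.817, β ≈ 0.00348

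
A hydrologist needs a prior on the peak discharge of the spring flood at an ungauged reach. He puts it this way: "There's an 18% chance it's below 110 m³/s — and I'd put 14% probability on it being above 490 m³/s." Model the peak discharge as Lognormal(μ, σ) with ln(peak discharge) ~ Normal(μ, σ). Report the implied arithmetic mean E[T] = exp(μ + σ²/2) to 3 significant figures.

E[T] ≈ 289 m³/s

If T ~ Lognormal(μ,σ) then ln T ~ Normal(μ,σ), so the p-quantile of ln T is μ + z_p·σ.
ln(110) = 4.7 and ln(490) = 6.194; z_{0.18} = -0.9154, z_{0.86} = 1.08.
σ = (6.194 − 4.7)/(1.08 − (-0.9154)) = 0.749.
μ = 4.7 − (-0.9154)·0.749 = 5.386.
E[T] = exp(μ + σ²/2) = exp(5.386 + 0.2802) = 289 m³/s.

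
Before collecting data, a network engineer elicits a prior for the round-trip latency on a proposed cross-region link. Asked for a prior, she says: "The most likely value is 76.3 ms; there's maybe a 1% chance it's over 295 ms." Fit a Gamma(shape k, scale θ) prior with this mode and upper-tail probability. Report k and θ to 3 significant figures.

k ≈ 3.31, θ ≈ 33.1

Gamma(k,θ) with k>1 has mode (k−1)θ, so θ = 76.3/(k−1).
Need P(X < 295) = 0.99 with θ tied to k this way. Start at k = 2, θ = 76.3: P(X<295) ≈ 0.898.
Too low — raise k to concentrate. Iterating converges to k ≈ 3.31.
Then θ = 76.3/(3.31−1) ≈ 33.1.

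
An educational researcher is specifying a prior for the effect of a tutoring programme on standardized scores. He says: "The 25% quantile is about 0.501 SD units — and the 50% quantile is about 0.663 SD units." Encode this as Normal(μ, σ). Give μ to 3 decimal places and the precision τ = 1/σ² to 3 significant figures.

μ = 0.663, τ = 17.3

For Normal(μ,σ), the p-quantile is μ + z_p·σ. Here z_{0.25} = -0.6745, z_{0.5} = 0.
So 0.501 = μ − 0.6745σ and 0.663 = μ + 0σ.
Subtracting: σ = (0.663 − 0.501)/(0 − (-0.6745)) = 0.240.
Then μ = 0.501 − (-0.6745)·0.240 = 0.663.
Precision τ = 1/σ² = 1/0.2402² = 17.3.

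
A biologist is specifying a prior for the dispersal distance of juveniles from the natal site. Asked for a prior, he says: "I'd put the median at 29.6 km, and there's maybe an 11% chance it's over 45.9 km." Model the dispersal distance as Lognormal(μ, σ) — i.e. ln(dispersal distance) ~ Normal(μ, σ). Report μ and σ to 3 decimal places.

If T ~ Lognormal(μ,σ) then ln T ~ Normal(μ,σ), so the p-quantile of ln T is μ + z_p·σ.
ln(29.6) = 3.388 and ln(45.9) = 3.826; z_{0.5} = 0, z_{0.89} = 1.227.
σ = (3.826 − 3.388)/(1.227 − (0)) = 0.358.
μ = 3.388 − (0)·0.358 = 3.388.

μ ≈ 3.388, σ ≈ 0.358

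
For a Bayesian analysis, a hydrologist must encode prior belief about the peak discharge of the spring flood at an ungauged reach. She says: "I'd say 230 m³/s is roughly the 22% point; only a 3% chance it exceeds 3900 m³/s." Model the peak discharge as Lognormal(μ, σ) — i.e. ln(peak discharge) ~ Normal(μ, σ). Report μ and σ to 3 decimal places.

μ ≈ 6.262, σ ≈ 1.067

If T ~ Lognormal(μ,σ) then ln T ~ Normal(μ,σ), so the p-quantile of ln T is μ + z_p·σ.
ln(230) = 5.438 and ln(3900) = 8.269; z_{0.22} = -0.7722, z_{0.97} = 1.881.
σ = (8.269 − 5.438)/(1.881 − (-0.7722)) = 1.067.
μ = 5.438 − (-0.7722)·1.067 = 6.262.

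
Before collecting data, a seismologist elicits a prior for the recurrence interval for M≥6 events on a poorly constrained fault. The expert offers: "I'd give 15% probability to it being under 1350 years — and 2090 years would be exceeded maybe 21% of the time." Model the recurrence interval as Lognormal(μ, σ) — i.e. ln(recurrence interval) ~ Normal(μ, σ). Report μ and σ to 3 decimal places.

If T ~ Lognormal(μ,σ) then ln T ~ Normal(μ,σ), so the p-quantile of ln T is μ + z_p·σ.
ln(1350) = 7.208 and ln(2090) = 7.645; z_{0.15} = -1.036, z_{0.79} = 0.8064.
σ = (7.645 − 7.208)/(0.8064 − (-1.036)) = 0.237.
μ = 7.208 − (-1.036)·0.237 = 7.454.

μ ≈ 7.454, σ ≈ 0.237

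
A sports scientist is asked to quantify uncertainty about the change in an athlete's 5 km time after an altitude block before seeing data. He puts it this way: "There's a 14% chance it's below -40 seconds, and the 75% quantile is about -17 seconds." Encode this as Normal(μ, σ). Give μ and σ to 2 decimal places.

μ = -25.84, σ = 13.11

For Normal(μ,σ), the p-quantile is μ + z_p·σ. Here z_{0.14} = -1.08, z_{0.75} = 0.6745.
So -40 = μ − 1.08σ and -17 = μ + 0.6745σ.
Subtracting: σ = (-17 − -40)/(0.6745 − (-1.08)) = 13.11.
Then μ = -40 − (-1.08)·13.11 = -25.84.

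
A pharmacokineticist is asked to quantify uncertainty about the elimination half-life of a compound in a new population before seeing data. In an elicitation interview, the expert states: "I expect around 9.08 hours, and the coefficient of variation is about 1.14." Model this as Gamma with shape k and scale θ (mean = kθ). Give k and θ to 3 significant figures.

k ≈ 0.769, θ ≈ 11.8

For Gamma(k, scale θ): mean = kθ, variance = kθ², so CV = 1/√k.
CV = 1.14, hence k = 1/CV² = 0.769.
Then θ = mean/k = 9.08/0.769 = 11.8.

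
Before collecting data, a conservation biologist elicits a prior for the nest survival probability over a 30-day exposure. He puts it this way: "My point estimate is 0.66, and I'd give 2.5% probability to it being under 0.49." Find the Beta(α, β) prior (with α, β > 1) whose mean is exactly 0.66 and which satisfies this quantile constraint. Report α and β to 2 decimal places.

α ≈ 21.06, β ≈ 10.85

With mean 0.66 fixed, write α = 0.66s, β = 0.34s where s = α+β.
Need P(θ < 0.49) = 0.025 under Beta(0.66s, 0.34s). Normal approximation: (q−m)/√(m(1−m)/s) ≈ z_{0.025} = -1.96, so s ≈ 0.66·0.34·(-1.96)²/(0.49−0.66)² = 29.8.
At s = 29.8: P(θ<0.49) ≈ 0.029. Adjusting to match 0.025 gives s ≈ 31.91.
So α = 0.66·31.91 ≈ 21.06, β = 0.34·31.91 ≈ 10.85.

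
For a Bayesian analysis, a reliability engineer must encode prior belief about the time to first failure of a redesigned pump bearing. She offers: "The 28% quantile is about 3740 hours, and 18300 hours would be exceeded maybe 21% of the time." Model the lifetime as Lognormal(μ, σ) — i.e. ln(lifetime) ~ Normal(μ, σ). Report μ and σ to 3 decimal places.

If T ~ Lognormal(μ,σ) then ln T ~ Normal(μ,σ), so the p-quantile of ln T is μ + z_p·σ.
ln(3740) = 8.227 and ln(18300) = 9.815; z_{0.28} = -0.5828, z_{0.79} = 0.8064.
σ = (9.815 − 8.227)/(0.8064 − (-0.5828)) = 1.143.
μ = 8.227 − (-0.5828)·1.143 = 8.893.

μ ≈ 8.893, σ ≈ 1.143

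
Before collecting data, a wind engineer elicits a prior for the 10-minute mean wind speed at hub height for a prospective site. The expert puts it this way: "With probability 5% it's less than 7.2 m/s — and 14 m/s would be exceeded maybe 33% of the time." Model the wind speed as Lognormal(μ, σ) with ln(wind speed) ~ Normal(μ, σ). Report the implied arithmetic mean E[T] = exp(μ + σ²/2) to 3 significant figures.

If T ~ Lognormal(μ,σ) then ln T ~ Normal(μ,σ), so the p-quantile of ln T is μ + z_p·σ.
ln(7.2) = 1.974 and ln(14) = 2.639; z_{0.05} = -1.645, z_{0.67} = 0.4399.
σ = (2.639 − 1.974)/(0.4399 − (-1.645)) = 0.319.
μ = 1.974 − (-1.645)·0.319 = 2.499.
E[T] = exp(μ + σ²/2) = exp(2.499 + 0.0509) = 12.8 m/s.

E[T] ≈ 12.8 m/s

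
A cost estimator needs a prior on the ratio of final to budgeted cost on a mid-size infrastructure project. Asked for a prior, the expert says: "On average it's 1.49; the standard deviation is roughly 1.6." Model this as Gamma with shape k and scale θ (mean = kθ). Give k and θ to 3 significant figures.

For Gamma(k, scale θ): mean = kθ, variance = kθ², so CV = 1/√k.
CV = SD/mean = 1.6/1.49 = 1.074, hence k = 1/CV² = 0.867.
Then θ = mean/k = 1.49/0.867 = 1.72.

k ≈ 0.867, θ ≈ 1.72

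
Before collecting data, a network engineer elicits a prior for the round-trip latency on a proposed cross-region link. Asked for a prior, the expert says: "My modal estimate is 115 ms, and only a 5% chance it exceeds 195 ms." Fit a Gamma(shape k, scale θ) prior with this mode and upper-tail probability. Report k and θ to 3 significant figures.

k ≈ 11, θ ≈ 11.5

Gamma(k,θ) with k>1 has mode (k−1)θ, so θ = 115/(k−1).
Need P(X < 195) = 0.95 with θ tied to k this way. Start at k = 2, θ = 115: P(X<195) ≈ 0.505.
Too low — raise k to concentrate. Iterating converges to k ≈ 11.
Then θ = 115/(11−1) ≈ 11.5.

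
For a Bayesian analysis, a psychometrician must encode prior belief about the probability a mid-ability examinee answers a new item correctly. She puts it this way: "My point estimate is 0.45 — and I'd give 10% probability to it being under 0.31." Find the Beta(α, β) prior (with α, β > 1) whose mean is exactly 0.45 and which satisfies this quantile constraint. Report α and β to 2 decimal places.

α ≈ 9.02, β ≈ 11.03

With mean 0.45 fixed, write α = 0.45s, β = 0.55s where s = α+β.
Need P(θ < 0.31) = 0.1 under Beta(0.45s, 0.55s). Normal approximation: (q−m)/√(m(1−m)/s) ≈ z_{0.1} = -1.28, so s ≈ 0.45·0.55·(-1.28)²/(0.31−0.45)² = 20.7.
At s = 20.7: P(θ<0.31) ≈ 0.096. Adjusting to match 0.1 gives s ≈ 20.05.
So α = 0.45·20.05 ≈ 9.02, β = 0.55·20.05 ≈ 11.03.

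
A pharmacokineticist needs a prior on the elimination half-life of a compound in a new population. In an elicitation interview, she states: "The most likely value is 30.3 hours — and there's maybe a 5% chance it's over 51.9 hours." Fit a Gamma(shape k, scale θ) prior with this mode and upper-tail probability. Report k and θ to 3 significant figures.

Gamma(k,θ) with k>1 has mode (k−1)θ, so θ = 30.3/(k−1).
Need P(X < 51.9) = 0.95 with θ tied to k this way. Start at k = 2, θ = 30.3: P(X<51.9) ≈ 0.511.
Too low — raise k to concentrate. Iterating converges to k ≈ 10.6.
Then θ = 30.3/(10.6−1) ≈ 3.14.

k ≈ 10.6, θ ≈ 3.14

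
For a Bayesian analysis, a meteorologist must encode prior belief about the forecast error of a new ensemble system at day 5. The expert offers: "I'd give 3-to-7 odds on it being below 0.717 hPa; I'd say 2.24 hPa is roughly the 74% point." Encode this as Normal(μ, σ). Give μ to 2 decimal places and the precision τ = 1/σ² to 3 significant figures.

μ = 1.40, τ = 0.588

The p-quantile of Normal(μ,σ) is μ + z_p·σ, with z_{0.3} = -0.5244 and z_{0.74} = 0.6433.
Eliminate σ: μ = (z₂·x₁ − z₁·x₂)/(z₂ − z₁) = (0.6433·0.717 − (-0.5244)·2.24)/1.168 = 1.40.
Then σ = (x₂ − x₁)/(z₂ − z₁) = (2.24 − 0.717)/1.168 = 1.30.
Precision τ = 1/σ² = 1/1.304² = 0.588.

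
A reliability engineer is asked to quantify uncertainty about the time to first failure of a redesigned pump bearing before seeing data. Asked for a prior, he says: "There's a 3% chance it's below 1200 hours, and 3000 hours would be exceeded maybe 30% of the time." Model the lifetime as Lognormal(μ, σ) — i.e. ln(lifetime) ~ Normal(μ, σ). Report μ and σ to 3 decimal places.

If T ~ Lognormal(μ,σ) then ln T ~ Normal(μ,σ), so the p-quantile of ln T is μ + z_p·σ.
ln(1200) = 7.09 and ln(3000) = 8.006; z_{0.03} = -1.881, z_{0.7} = 0.5244.
σ = (8.006 − 7.09)/(0.5244 − (-1.881)) = 0.381.
μ = 7.09 − (-1.881)·0.381 = 7.807.

μ ≈ 7.807, σ ≈ 0.381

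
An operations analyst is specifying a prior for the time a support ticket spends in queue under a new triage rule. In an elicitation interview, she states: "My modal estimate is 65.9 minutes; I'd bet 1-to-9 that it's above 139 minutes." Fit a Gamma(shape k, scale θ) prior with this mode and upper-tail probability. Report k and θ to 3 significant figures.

k ≈ 4.45, θ ≈ 19.1

Gamma(k,θ) with k>1 has mode (k−1)θ, so θ = 65.9/(k−1).
Need P(X < 139) = 0.9 with θ tied to k this way. Start at k = 2, θ = 65.9: P(X<139) ≈ 0.623.
Too low — raise k to concentrate. Iterating converges to k ≈ 4.45.
Then θ = 65.9/(4.45−1) ≈ 19.1.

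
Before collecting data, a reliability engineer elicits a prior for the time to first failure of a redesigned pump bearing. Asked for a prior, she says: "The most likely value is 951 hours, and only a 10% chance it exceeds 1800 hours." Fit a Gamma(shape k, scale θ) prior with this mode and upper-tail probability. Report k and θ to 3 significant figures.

k ≈ 5.7, θ ≈ 203

Gamma(k,θ) with k>1 has mode (k−1)θ, so θ = 951/(k−1).
Need P(X < 1800) = 0.9 with θ tied to k this way. Start at k = 2, θ = 951: P(X<1800) ≈ 0.564.
Too low — raise k to concentrate. Iterating converges to k ≈ 5.7.
Then θ = 951/(5.7−1) ≈ 203.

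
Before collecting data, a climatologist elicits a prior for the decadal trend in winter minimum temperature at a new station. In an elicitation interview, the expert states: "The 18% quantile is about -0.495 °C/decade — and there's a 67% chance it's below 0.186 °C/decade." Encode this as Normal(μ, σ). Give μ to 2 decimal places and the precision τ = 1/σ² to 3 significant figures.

μ = -0.04, τ = 3.96

For Normal(μ,σ), the p-quantile is μ + z_p·σ. Here z_{0.18} = -0.9154, z_{0.67} = 0.4399.
So -0.495 = μ − 0.9154σ and 0.186 = μ + 0.4399σ.
Subtracting: σ = (0.186 − -0.495)/(0.4399 − (-0.9154)) = 0.50.
Then μ = -0.495 − (-0.9154)·0.50 = -0.04.
Precision τ = 1/σ² = 1/0.5025² = 3.96.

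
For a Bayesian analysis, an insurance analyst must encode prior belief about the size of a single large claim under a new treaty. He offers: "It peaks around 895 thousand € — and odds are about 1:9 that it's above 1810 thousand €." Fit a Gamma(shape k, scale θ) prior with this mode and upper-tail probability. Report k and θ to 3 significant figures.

Gamma(k,θ) with k>1 has mode (k−1)θ, so θ = 895/(k−1).
Need P(X < 1810) = 0.9 with θ tied to k this way. Start at k = 2, θ = 895: P(X<1810) ≈ 0.600.
Too low — raise k to concentrate. Iterating converges to k ≈ 4.87.
Then θ = 895/(4.87−1) ≈ 231.

k ≈ 4.87, θ ≈ 231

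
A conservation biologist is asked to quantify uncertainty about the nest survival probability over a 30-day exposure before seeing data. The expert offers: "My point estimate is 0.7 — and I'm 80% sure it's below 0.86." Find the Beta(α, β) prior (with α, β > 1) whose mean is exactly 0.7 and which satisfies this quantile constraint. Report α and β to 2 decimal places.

With mean 0.7 fixed, write α = 0.7s, β = 0.3s where s = α+β.
Need P(θ < 0.86) = 0.8 under Beta(0.7s, 0.3s). Normal approximation: (q−m)/√(m(1−m)/s) ≈ z_{0.8} = 0.842, so s ≈ 0.7·0.3·(0.842)²/(0.86−0.7)² = 5.8.
At s = 5.8: P(θ<0.86) ≈ 0.796. Adjusting to match 0.8 gives s ≈ 5.97.
So α = 0.7·5.97 ≈ 4.18, β = 0.3·5.97 ≈ 1.79.

α ≈ 4.18, β ≈ 1.79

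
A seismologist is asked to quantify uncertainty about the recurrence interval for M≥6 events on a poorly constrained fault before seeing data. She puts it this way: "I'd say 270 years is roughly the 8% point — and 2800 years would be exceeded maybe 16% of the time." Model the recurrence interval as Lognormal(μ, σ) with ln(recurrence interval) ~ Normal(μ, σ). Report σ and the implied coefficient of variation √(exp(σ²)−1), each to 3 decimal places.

If T ~ Lognormal(μ,σ) then ln T ~ Normal(μ,σ), so the p-quantile of ln T is μ + z_p·σ.
ln(270) = 5.598 and ln(2800) = 7.937; z_{0.08} = -1.405, z_{0.84} = 0.9945.
σ = (7.937 − 5.598)/(0.9945 − (-1.405)) = 0.975.
μ = 5.598 − (-1.405)·0.975 = 6.968.
CV = √(exp(σ²)−1) = √(exp(0.9501)−1) = 1.259.

σ ≈ 0.975, CV ≈ 1.259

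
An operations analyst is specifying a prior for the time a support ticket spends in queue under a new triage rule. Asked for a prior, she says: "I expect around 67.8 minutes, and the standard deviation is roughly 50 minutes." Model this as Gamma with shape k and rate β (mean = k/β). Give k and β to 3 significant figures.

k ≈ 1.84, β ≈ 0.0271

For Gamma(k, rate β): mean = k/β, variance = k/β², so CV = 1/√k.
CV = SD/mean = 50/67.8 = 0.7375, hence k = 1/CV² = 1.84.
Then β = k/mean = 1.84/67.8 = 0.0271.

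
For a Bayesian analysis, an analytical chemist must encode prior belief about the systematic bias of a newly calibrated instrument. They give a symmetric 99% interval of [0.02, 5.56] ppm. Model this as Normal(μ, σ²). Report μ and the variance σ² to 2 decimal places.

A symmetric 99% interval runs μ ± z·σ with z = 2.576.
Half-width = 2.77, so σ = 2.77/2.576 = 1.075 and σ² = 1.16.
μ is the interval midpoint, 2.79.

μ = 2.79, σ² = 1.16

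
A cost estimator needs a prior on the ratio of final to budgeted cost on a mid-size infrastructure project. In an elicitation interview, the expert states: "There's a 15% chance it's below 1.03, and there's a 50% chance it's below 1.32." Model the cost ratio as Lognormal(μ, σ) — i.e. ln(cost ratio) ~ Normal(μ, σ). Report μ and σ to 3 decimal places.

If T ~ Lognormal(μ,σ) then ln T ~ Normal(μ,σ), so the p-quantile of ln T is μ + z_p·σ.
ln(1.03) = 0.02956 and ln(1.32) = 0.2776; z_{0.15} = -1.036, z_{0.5} = 0.
σ = (0.2776 − 0.02956)/(0 − (-1.036)) = 0.239.
μ = 0.02956 − (-1.036)·0.239 = 0.278.

μ ≈ 0.278, σ ≈ 0.239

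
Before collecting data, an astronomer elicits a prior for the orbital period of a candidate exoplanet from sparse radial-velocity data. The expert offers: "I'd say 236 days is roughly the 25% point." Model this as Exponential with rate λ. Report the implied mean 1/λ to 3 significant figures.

P(T < 236.0) = 1 − e^(−λ·236.0) = 0.25, so λ = −ln(1−0.25)/236.0 = −ln(0.75)/236.0 = 0.00122.
Mean = 1/λ = 820 days.

mean ≈ 820 days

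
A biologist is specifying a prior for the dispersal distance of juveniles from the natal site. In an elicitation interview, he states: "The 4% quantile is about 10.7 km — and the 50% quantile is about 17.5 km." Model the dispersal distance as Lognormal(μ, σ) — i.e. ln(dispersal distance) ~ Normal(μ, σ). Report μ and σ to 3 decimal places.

μ ≈ 2.862, σ ≈ 0.281

If T ~ Lognormal(μ,σ) then ln T ~ Normal(μ,σ), so the p-quantile of ln T is μ + z_p·σ.
ln(10.7) = 2.37 and ln(17.5) = 2.862; z_{0.04} = -1.751, z_{0.5} = 0.
σ = (2.862 − 2.37)/(0 − (-1.751)) = 0.281.
μ = 2.37 − (-1.751)·0.281 = 2.862.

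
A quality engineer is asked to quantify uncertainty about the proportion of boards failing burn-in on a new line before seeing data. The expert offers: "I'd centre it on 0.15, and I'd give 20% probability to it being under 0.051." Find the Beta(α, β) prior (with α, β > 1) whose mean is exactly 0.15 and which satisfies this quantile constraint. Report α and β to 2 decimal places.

With mean 0.15 fixed, write α = 0.15s, β = 0.85s where s = α+β.
Need P(θ < 0.051) = 0.2 under Beta(0.15s, 0.85s). Normal approximation: (q−m)/√(m(1−m)/s) ≈ z_{0.2} = -0.842, so s ≈ 0.15·0.85·(-0.842)²/(0.051−0.15)² = 9.2.
At s = 9.2: P(θ<0.051) ≈ 0.194. Adjusting to match 0.2 gives s ≈ 8.90.
So α = 0.15·8.90 ≈ 1.34, β = 0.85·8.90 ≈ 7.57.

α ≈ 1.34, β ≈ 7.57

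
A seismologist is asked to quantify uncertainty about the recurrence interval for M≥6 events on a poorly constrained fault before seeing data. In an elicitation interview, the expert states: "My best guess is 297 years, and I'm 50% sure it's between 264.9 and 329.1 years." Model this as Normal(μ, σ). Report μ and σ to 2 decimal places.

μ = 297.00, σ = 47.59

A symmetric 50% interval runs μ ± z·σ with z = 0.6745.
Half-width = 32.1, so σ = 32.1/0.6745 = 47.59.
μ is the stated best guess, 297.00.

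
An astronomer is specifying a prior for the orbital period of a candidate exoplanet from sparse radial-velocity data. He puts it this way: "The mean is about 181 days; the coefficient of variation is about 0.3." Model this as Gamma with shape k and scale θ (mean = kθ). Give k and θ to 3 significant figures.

k ≈ 11.1, θ ≈ 16.3

For Gamma(k, scale θ): mean = kθ, variance = kθ², so CV = 1/√k.
CV = 0.3, hence k = 1/CV² = 11.1.
Then θ = mean/k = 181/11.1 = 16.3.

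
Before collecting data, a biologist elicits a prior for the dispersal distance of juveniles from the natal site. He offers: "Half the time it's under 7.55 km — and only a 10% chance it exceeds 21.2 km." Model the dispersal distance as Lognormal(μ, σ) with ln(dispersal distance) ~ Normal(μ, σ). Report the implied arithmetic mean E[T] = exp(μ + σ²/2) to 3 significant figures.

E[T] ≈ 10.4 km

If T ~ Lognormal(μ,σ) then ln T ~ Normal(μ,σ), so the p-quantile of ln T is μ + z_p·σ.
ln(7.55) = 2.022 and ln(21.2) = 3.054; z_{0.5} = 0, z_{0.9} = 1.282.
σ = (3.054 − 2.022)/(1.282 − (0)) = 0.806.
μ = 2.022 − (0)·0.806 = 2.022.
E[T] = exp(μ + σ²/2) = exp(2.022 + 0.3245) = 10.4 km.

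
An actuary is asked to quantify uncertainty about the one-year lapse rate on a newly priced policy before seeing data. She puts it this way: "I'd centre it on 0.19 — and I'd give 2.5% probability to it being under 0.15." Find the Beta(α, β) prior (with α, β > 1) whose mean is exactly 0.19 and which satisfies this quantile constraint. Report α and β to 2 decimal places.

With mean 0.19 fixed, write α = 0.19s, β = 0.81s where s = α+β.
Need P(θ < 0.15) = 0.025 under Beta(0.19s, 0.81s). Normal approximation: (q−m)/√(m(1−m)/s) ≈ z_{0.025} = -1.96, so s ≈ 0.19·0.81·(-1.96)²/(0.15−0.19)² = 369.5.
At s = 369.5: P(θ<0.15) ≈ 0.020. Adjusting to match 0.025 gives s ≈ 337.48.
So α = 0.19·337.48 ≈ 64.12, β = 0.81·337.48 ≈ 273.36.

α ≈ 64.12, β ≈ 273.36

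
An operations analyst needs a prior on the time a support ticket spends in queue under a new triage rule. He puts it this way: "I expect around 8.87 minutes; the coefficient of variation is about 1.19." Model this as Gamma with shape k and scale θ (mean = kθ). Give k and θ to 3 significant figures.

For Gamma(k, scale θ): mean = kθ, variance = kθ², so CV = 1/√k.
CV = 1.19, hence k = 1/CV² = 0.706.
Then θ = mean/k = 8.87/0.706 = 12.6.

k ≈ 0.706, θ ≈ 12.6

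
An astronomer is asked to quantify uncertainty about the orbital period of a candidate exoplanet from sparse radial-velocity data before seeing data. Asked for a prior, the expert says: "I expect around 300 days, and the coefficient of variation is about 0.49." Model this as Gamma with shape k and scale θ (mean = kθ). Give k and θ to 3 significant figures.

k ≈ 4.16, θ ≈ 72

For Gamma(k, scale θ): mean = kθ, variance = kθ², so CV = 1/√k.
CV = 0.49, hence k = 1/CV² = 4.16.
Then θ = mean/k = 300/4.16 = 72.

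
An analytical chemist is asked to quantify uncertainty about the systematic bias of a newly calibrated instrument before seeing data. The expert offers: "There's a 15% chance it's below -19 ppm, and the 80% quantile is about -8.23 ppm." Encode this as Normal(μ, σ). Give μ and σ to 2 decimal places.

μ = -13.06, σ = 5.73

The p-quantile of Normal(μ,σ) is μ + z_p·σ, with z_{0.15} = -1.036 and z_{0.8} = 0.8416.
Eliminate σ: μ = (z₂·x₁ − z₁·x₂)/(z₂ − z₁) = (0.8416·-19 − (-1.036)·-8.23)/1.878 = -13.06.
Then σ = (x₂ − x₁)/(z₂ − z₁) = (-8.23 − -19)/1.878 = 5.73.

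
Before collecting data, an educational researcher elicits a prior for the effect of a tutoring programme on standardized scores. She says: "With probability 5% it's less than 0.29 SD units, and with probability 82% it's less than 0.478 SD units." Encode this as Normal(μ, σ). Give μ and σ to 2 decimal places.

μ = 0.41, σ = 0.07

The p-quantile of Normal(μ,σ) is μ + z_p·σ, with z_{0.05} = -1.645 and z_{0.82} = 0.9154.
Eliminate σ: μ = (z₂·x₁ − z₁·x₂)/(z₂ − z₁) = (0.9154·0.29 − (-1.645)·0.478)/2.56 = 0.41.
Then σ = (x₂ − x₁)/(z₂ − z₁) = (0.478 − 0.29)/2.56 = 0.07.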